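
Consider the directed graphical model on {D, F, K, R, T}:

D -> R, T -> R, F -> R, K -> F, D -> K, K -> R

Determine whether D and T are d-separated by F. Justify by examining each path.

We examine all 3 paths between D and T:
Path 1: D → K → F → R ← T
  F is a chain here and F is conditioned on, so the path is blocked at F.
Path 2: D → K → R ← T
  R is a collider here and neither R nor any of its descendants is conditioned on, so the collider stays closed — the path is blocked at R.
Path 3: D → R ← T
  R is a collider here and neither R nor any of its descendants is conditioned on, so the collider stays closed — the path is blocked at R.
Since every path is blocked, d-separation holds.

Yes — D and T are d-separated given {F}.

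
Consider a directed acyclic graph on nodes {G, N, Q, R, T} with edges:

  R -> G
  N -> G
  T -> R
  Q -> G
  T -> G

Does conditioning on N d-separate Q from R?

Yes

Enumerating the 2 paths from Q to R and testing each for blocking by {N}:
Path 1: Q → G ← T → R
  G is a collider here and neither G nor any of its descendants is conditioned on, so the collider stays closed — the path is blocked at G.
Path 2: Q → G ← R
  G is a collider here and neither G nor any of its descendants is conditioned on, so the collider stays closed — the path is blocked at G.
All paths are blocked; Q ⊥ R | {N} holds.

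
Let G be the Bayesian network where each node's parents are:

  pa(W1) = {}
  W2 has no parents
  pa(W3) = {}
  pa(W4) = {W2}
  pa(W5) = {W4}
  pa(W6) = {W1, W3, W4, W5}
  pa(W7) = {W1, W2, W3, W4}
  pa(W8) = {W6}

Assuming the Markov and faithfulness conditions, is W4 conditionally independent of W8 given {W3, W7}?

We examine all 6 paths between W4 and W8:
Path 1: W4 → W7 ← W3 → W6 → W8
  W3 is a fork here and W3 is conditioned on, so the path is blocked at W3.
Path 2: W4 → W7 ← W1 → W6 → W8
  W7 is a collider and W7 is conditioned on, which opens it; W1 is a fork and W1 is not conditioned on; W6 is a chain and W6 is not conditioned on — no node blocks this path, so it is active.
Path 3: W4 ← W2 → W7 ← W3 → W6 → W8
  W3 is a fork here and W3 is conditioned on, so the path is blocked at W3.
Path 4: W4 ← W2 → W7 ← W1 → W6 → W8
  W2 is a fork and W2 is not conditioned on; W7 is a collider and W7 is conditioned on, which opens it; W1 is a fork and W1 is not conditioned on; W6 is a chain and W6 is not conditioned on — no node blocks this path, so it is active.
Path 5: W4 → W5 → W6 → W8
  W5 is a chain and W5 is not conditioned on; W6 is a chain and W6 is not conditioned on — no node blocks this path, so it is active.
Path 6: W4 → W6 → W8
  W6 is a chain and W6 is not conditioned on — no node blocks this path, so it is active.
At least one path is unblocked, so d-separation fails.

No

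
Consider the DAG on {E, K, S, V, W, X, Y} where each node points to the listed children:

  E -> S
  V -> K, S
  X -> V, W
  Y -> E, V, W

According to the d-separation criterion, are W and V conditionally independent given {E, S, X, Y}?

Yes

We examine all 3 paths between W and V:
Path 1: W ← X → V
  X is a fork here and X is conditioned on, so the path is blocked at X.
Path 2: W ← Y → E → S ← V
  Y is a fork here and Y is conditioned on, so the path is blocked at Y.
Path 3: W ← Y → V
  Y is a fork here and Y is conditioned on, so the path is blocked at Y.
Since every path is blocked, d-separation holds.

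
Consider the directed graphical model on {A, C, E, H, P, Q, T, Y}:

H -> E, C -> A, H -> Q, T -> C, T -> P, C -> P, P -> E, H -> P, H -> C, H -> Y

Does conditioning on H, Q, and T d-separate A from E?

There are 6 undirected paths between A and E; checking each against the conditioning set {H, Q, T}:
Path 1: A ← C → P → E
  C is a fork and C is not conditioned on; P is a chain and P is not conditioned on — no node blocks this path, so it is active.
Path 2: A ← C → P ← H → E
  P is a collider here and neither P nor any of its descendants is conditioned on, so the collider stays closed — the path is blocked at P.
Path 3: A ← C ← T → P → E
  T is a fork here and T is conditioned on, so the path is blocked at T.
Path 4: A ← C ← T → P ← H → E
  T is a fork here and T is conditioned on, so the path is blocked at T.
Path 5: A ← C ← H → E
  H is a fork here and H is conditioned on, so the path is blocked at H.
Path 6: A ← C ← H → P → E
  H is a fork here and H is conditioned on, so the path is blocked at H.
Because an active path exists, A and E are not d-separated.

No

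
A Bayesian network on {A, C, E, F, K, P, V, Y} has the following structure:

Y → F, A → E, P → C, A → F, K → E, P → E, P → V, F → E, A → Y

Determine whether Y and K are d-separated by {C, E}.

4 paths connect Y and K; each must be blocked for d-separation to hold:
  1. Y ← A → E ← K — A:fork[open]; E:collider[open] ⇒ active
  2. Y ← A → F → E ← K — A:fork[open]; F:chain[open]; E:collider[open] ⇒ active
  3. Y → F → E ← K — F:chain[open]; E:collider[open] ⇒ active
  4. Y → F ← A → E ← K — F:collider[open]; A:fork[open]; E:collider[open] ⇒ active
Since the path Y ← A → E ← K is active, Y and K are not d-separated given {C, E}.

No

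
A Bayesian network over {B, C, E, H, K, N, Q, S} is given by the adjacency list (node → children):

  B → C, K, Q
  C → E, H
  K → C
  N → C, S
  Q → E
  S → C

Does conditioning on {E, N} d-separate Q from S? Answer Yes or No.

There are 6 undirected paths between Q and S; checking each against the conditioning set {E, N}:
Path 1: Q → E ← C ← S
  E is a collider and E is conditioned on, which opens it; C is a chain and C is not conditioned on — no node blocks this path, so it is active.
Path 2: Q → E ← C ← N → S
  N is a fork here and N is conditioned on, so the path is blocked at N.
Path 3: Q ← B → C ← S
  B is a fork and B is not conditioned on; C is a collider and its descendant E is conditioned on, which opens it — no node blocks this path, so it is active.
Path 4: Q ← B → C ← N → S
  N is a fork here and N is conditioned on, so the path is blocked at N.
Path 5: Q ← B → K → C ← S
  B is a fork and B is not conditioned on; K is a chain and K is not conditioned on; C is a collider and its descendant E is conditioned on, which opens it — no node blocks this path, so it is active.
Path 6: Q ← B → K → C ← N → S
  N is a fork here and N is conditioned on, so the path is blocked at N.
Since the path Q → E ← C ← S is active, Q and S are not d-separated given {E, N}.

No — Q and S are not d-separated given {E, N}.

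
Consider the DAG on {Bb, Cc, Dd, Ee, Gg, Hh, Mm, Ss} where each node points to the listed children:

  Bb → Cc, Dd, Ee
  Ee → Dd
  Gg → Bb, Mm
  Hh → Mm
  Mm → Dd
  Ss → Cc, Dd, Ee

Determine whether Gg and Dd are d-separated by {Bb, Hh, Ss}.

There are 6 undirected paths between Gg and Dd; checking each against the conditioning set {Bb, Hh, Ss}:
Path 1: Gg → Mm → Dd
  Mm is a chain and Mm is not conditioned on — no node blocks this path, so it is active.
Path 2: Gg → Bb → Cc ← Ss → Ee → Dd
  Bb is a chain here and Bb is conditioned on, so the path is blocked at Bb.
Path 3: Gg → Bb → Cc ← Ss → Dd
  Bb is a chain here and Bb is conditioned on, so the path is blocked at Bb.
Path 4: Gg → Bb → Ee → Dd
  Bb is a chain here and Bb is conditioned on, so the path is blocked at Bb.
Path 5: Gg → Bb → Ee ← Ss → Dd
  Bb is a chain here and Bb is conditioned on, so the path is blocked at Bb.
Path 6: Gg → Bb → Dd
  Bb is a chain here and Bb is conditioned on, so the path is blocked at Bb.
At least one path is unblocked, so d-separation fails.

No — Gg and Dd are not d-separated given {Bb, Hh, Ss}.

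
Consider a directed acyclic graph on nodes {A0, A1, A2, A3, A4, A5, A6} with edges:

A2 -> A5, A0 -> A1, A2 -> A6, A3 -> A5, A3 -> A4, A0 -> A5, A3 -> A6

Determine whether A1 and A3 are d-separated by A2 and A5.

No — A1 and A3 are not d-separated given {A2, A5}.

2 paths connect A1 and A3; each must be blocked for d-separation to hold:
  1. A1 ← A0 → A5 ← A3 — A0:fork[open]; A5:collider[open] ⇒ active
  2. A1 ← A0 → A5 ← A2 → A6 ← A3 — A0:fork[open]; A5:collider[open]; A2:fork[blocks]; A6:collider[blocks] ⇒ blocked
At least one path is unblocked, so d-separation fails.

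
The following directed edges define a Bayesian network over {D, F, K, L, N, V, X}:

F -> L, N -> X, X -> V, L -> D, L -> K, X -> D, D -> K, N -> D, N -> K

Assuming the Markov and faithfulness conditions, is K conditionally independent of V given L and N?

Enumerating the 6 paths from K to V and testing each for blocking by {L, N}:
  1. K ← D ← N → X → V — D:chain[open]; N:fork[blocks]; X:chain[open] ⇒ blocked
  2. K ← D ← X → V — D:chain[open]; X:fork[open] ⇒ active
  3. K ← L → D ← N → X → V — L:fork[blocks]; D:collider[blocks]; N:fork[blocks]; X:chain[open] ⇒ blocked
  4. K ← L → D ← X → V — L:fork[blocks]; D:collider[blocks]; X:fork[open] ⇒ blocked
  5. K ← N → D ← X → V — N:fork[blocks]; D:collider[blocks]; X:fork[open] ⇒ blocked
  6. K ← N → X → V — N:fork[blocks]; X:chain[open] ⇒ blocked
At least one path is unblocked, so d-separation fails.

No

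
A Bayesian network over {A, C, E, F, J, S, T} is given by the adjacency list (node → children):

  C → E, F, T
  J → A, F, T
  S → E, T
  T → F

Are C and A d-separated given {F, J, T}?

Yes — C and A are d-separated given {F, J, T}.

We examine all 6 paths between C and A:
  1. C → E ← S → T → F ← J → A — E:collider[blocks]; S:fork[open]; T:chain[blocks]; F:collider[open]; J:fork[blocks] ⇒ blocked
  2. C → E ← S → T ← J → A — E:collider[blocks]; S:fork[open]; T:collider[open]; J:fork[blocks] ⇒ blocked
  3. C → F ← J → A — F:collider[open]; J:fork[blocks] ⇒ blocked
  4. C → F ← T ← J → A — F:collider[open]; T:chain[blocks]; J:fork[blocks] ⇒ blocked
  5. C → T → F ← J → A — T:chain[blocks]; F:collider[open]; J:fork[blocks] ⇒ blocked
  6. C → T ← J → A — T:collider[open]; J:fork[blocks] ⇒ blocked
Every path is blocked, so C and A are d-separated given {F, J, T}.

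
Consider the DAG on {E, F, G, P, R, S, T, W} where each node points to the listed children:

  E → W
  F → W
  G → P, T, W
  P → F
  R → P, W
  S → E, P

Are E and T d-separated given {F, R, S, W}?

No

Enumerating the 6 paths from E to T and testing each for blocking by {F, R, S, W}:
Path 1: E ← S → P ← G → T
  S is a fork here and S is conditioned on, so the path is blocked at S.
Path 2: E ← S → P ← R → W ← G → T
  S is a fork here and S is conditioned on, so the path is blocked at S.
Path 3: E ← S → P → F → W ← G → T
  S is a fork here and S is conditioned on, so the path is blocked at S.
Path 4: E → W ← G → T
  W is a collider and W is conditioned on, which opens it; G is a fork and G is not conditioned on — no node blocks this path, so it is active.
Path 5: E → W ← R → P ← G → T
  R is a fork here and R is conditioned on, so the path is blocked at R.
Path 6: E → W ← F ← P ← G → T
  F is a chain here and F is conditioned on, so the path is blocked at F.
Since the path E → W ← G → T is active, E and T are not d-separated given {F, R, S, W}.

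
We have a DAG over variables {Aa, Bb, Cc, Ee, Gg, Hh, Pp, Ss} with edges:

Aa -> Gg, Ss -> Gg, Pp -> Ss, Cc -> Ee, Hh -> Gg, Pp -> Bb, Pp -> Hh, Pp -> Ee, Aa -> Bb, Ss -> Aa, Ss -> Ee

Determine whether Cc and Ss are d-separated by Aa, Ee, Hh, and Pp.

6 paths connect Cc and Ss; each must be blocked for d-separation to hold:
  1. Cc → Ee ← Ss — Ee:collider[open] ⇒ active
  2. Cc → Ee ← Pp → Ss — Ee:collider[open]; Pp:fork[blocks] ⇒ blocked
  3. Cc → Ee ← Pp → Bb ← Aa ← Ss — Ee:collider[open]; Pp:fork[blocks]; Bb:collider[blocks]; Aa:chain[blocks] ⇒ blocked
  4. Cc → Ee ← Pp → Bb ← Aa → Gg ← Ss — Ee:collider[open]; Pp:fork[blocks]; Bb:collider[blocks]; Aa:fork[blocks]; Gg:collider[blocks] ⇒ blocked
  5. Cc → Ee ← Pp → Hh → Gg ← Ss — Ee:collider[open]; Pp:fork[blocks]; Hh:chain[blocks]; Gg:collider[blocks] ⇒ blocked
  6. Cc → Ee ← Pp → Hh → Gg ← Aa ← Ss — Ee:collider[open]; Pp:fork[blocks]; Hh:chain[blocks]; Gg:collider[blocks]; Aa:chain[blocks] ⇒ blocked
Because an active path exists, Cc and Ss are not d-separated.

No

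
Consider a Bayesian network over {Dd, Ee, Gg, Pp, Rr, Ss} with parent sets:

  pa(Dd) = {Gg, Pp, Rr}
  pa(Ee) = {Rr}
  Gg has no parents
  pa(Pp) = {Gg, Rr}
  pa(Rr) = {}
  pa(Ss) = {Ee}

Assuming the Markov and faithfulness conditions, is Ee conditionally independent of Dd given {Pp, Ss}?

No

There are 3 undirected paths between Ee and Dd; checking each against the conditioning set {Pp, Ss}:
  1. Ee ← Rr → Dd — Rr:fork[open] ⇒ active
  2. Ee ← Rr → Pp → Dd — Rr:fork[open]; Pp:chain[blocks] ⇒ blocked
  3. Ee ← Rr → Pp ← Gg → Dd — Rr:fork[open]; Pp:collider[open]; Gg:fork[open] ⇒ active
At least one path is unblocked, so d-separation fails.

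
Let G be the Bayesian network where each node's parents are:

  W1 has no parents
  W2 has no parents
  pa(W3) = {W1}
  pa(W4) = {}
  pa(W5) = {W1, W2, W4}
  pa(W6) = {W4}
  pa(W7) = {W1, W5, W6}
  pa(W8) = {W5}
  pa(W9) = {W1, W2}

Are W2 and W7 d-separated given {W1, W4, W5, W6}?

Yes

Enumerating the 6 paths from W2 to W7 and testing each for blocking by {W1, W4, W5, W6}:
Path 1: W2 → W5 → W7
  W5 is a chain here and W5 is conditioned on, so the path is blocked at W5.
Path 2: W2 → W5 ← W4 → W6 → W7
  W4 is a fork here and W4 is conditioned on, so the path is blocked at W4.
Path 3: W2 → W5 ← W1 → W7
  W1 is a fork here and W1 is conditioned on, so the path is blocked at W1.
Path 4: W2 → W9 ← W1 → W5 → W7
  W9 is a collider here and neither W9 nor any of its descendants is conditioned on, so the collider stays closed — the path is blocked at W9.
Path 5: W2 → W9 ← W1 → W5 ← W4 → W6 → W7
  W9 is a collider here and neither W9 nor any of its descendants is conditioned on, so the collider stays closed — the path is blocked at W9.
Path 6: W2 → W9 ← W1 → W7
  W9 is a collider here and neither W9 nor any of its descendants is conditioned on, so the collider stays closed — the path is blocked at W9.
All paths are blocked; W2 ⊥ W7 | {W1, W4, W5, W6} holds.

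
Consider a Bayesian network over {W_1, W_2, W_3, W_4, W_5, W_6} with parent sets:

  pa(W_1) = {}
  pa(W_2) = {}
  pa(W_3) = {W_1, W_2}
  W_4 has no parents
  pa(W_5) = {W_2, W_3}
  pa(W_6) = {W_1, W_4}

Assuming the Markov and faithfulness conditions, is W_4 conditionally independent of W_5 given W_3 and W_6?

We examine all 2 paths between W_4 and W_5:
Path 1: W_4 → W_6 ← W_1 → W_3 ← W_2 → W_5
  W_6 is a collider and W_6 is conditioned on, which opens it; W_1 is a fork and W_1 is not conditioned on; W_3 is a collider and W_3 is conditioned on, which opens it; W_2 is a fork and W_2 is not conditioned on — no node blocks this path, so it is active.
Path 2: W_4 → W_6 ← W_1 → W_3 → W_5
  W_3 is a chain here and W_3 is conditioned on, so the path is blocked at W_3.
Because an active path exists, W_4 and W_5 are not d-separated.

No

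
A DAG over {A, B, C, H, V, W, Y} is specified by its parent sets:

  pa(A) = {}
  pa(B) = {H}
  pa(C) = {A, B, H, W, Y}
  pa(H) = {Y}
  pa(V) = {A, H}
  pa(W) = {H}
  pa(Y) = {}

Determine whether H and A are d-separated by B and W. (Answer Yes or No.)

Yes — H and A are d-separated given {B, W}.

Enumerating the 5 paths from H to A and testing each for blocking by {B, W}:
Path 1: H → W → C ← A
  W is a chain here and W is conditioned on, so the path is blocked at W.
Path 2: H → B → C ← A
  B is a chain here and B is conditioned on, so the path is blocked at B.
Path 3: H ← Y → C ← A
  C is a collider here and neither C nor any of its descendants is conditioned on, so the collider stays closed — the path is blocked at C.
Path 4: H → V ← A
  V is a collider here and neither V nor any of its descendants is conditioned on, so the collider stays closed — the path is blocked at V.
Path 5: H → C ← A
  C is a collider here and neither C nor any of its descendants is conditioned on, so the collider stays closed — the path is blocked at C.
All paths are blocked; H ⊥ A | {B, W} holds.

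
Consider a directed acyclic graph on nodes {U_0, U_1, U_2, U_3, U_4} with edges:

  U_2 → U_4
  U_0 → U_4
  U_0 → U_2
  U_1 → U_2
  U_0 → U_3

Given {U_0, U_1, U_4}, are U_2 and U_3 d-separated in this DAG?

Enumerating the 2 paths from U_2 to U_3 and testing each for blocking by {U_0, U_1, U_4}:
Path 1: U_2 → U_4 ← U_0 → U_3
  U_0 is a fork here and U_0 is conditioned on, so the path is blocked at U_0.
Path 2: U_2 ← U_0 → U_3
  U_0 is a fork here and U_0 is conditioned on, so the path is blocked at U_0.
Since every path is blocked, d-separation holds.

Yes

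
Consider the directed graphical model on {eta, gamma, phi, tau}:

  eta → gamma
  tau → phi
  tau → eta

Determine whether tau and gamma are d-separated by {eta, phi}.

Only one path connects tau and gamma:
  1. tau → eta → gamma — eta:chain[blocks] ⇒ blocked
Since every path is blocked, d-separation holds.

Yes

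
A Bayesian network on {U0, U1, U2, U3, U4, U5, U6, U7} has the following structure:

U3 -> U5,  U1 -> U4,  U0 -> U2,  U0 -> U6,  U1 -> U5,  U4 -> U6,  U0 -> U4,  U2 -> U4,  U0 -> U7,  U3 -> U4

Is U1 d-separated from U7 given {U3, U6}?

No — U1 and U7 are not d-separated given {U3, U6}.

Enumerating the 6 paths from U1 to U7 and testing each for blocking by {U3, U6}:
Path 1: U1 → U4 → U6 ← U0 → U7
  U4 is a chain and U4 is not conditioned on; U6 is a collider and U6 is conditioned on, which opens it; U0 is a fork and U0 is not conditioned on — no node blocks this path, so it is active.
Path 2: U1 → U4 ← U2 ← U0 → U7
  U4 is a collider and its descendant U6 is conditioned on, which opens it; U2 is a chain and U2 is not conditioned on; U0 is a fork and U0 is not conditioned on — no node blocks this path, so it is active.
Path 3: U1 → U4 ← U0 → U7
  U4 is a collider and its descendant U6 is conditioned on, which opens it; U0 is a fork and U0 is not conditioned on — no node blocks this path, so it is active.
Path 4: U1 → U5 ← U3 → U4 → U6 ← U0 → U7
  U5 is a collider here and neither U5 nor any of its descendants is conditioned on, so the collider stays closed — the path is blocked at U5.
Path 5: U1 → U5 ← U3 → U4 ← U2 ← U0 → U7
  U5 is a collider here and neither U5 nor any of its descendants is conditioned on, so the collider stays closed — the path is blocked at U5.
Path 6: U1 → U5 ← U3 → U4 ← U0 → U7
  U5 is a collider here and neither U5 nor any of its descendants is conditioned on, so the collider stays closed — the path is blocked at U5.
Because an active path exists, U1 and U7 are not d-separated.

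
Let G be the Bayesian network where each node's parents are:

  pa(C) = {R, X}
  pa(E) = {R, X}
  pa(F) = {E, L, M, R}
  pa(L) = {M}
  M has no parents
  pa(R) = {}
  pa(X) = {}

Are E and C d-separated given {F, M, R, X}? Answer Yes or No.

Yes — E and C are d-separated given {F, M, R, X}.

Enumerating the 3 paths from E to C and testing each for blocking by {F, M, R, X}:
Path 1: E ← R → C
  R is a fork here and R is conditioned on, so the path is blocked at R.
Path 2: E ← X → C
  X is a fork here and X is conditioned on, so the path is blocked at X.
Path 3: E → F ← R → C
  R is a fork here and R is conditioned on, so the path is blocked at R.
Every path is blocked, so E and C are d-separated given {F, M, R, X}.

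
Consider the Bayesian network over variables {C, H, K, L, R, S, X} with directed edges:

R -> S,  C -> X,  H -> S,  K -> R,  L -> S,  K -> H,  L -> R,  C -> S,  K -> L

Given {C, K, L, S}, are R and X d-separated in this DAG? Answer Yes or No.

Yes

There are 5 undirected paths between R and X; checking each against the conditioning set {C, K, L, S}:
Path 1: R ← L → S ← C → X
  L is a fork here and L is conditioned on, so the path is blocked at L.
Path 2: R ← L ← K → H → S ← C → X
  L is a chain here and L is conditioned on, so the path is blocked at L.
Path 3: R → S ← C → X
  C is a fork here and C is conditioned on, so the path is blocked at C.
Path 4: R ← K → L → S ← C → X
  K is a fork here and K is conditioned on, so the path is blocked at K.
Path 5: R ← K → H → S ← C → X
  K is a fork here and K is conditioned on, so the path is blocked at K.
Every path is blocked, so R and X are d-separated given {C, K, L, S}.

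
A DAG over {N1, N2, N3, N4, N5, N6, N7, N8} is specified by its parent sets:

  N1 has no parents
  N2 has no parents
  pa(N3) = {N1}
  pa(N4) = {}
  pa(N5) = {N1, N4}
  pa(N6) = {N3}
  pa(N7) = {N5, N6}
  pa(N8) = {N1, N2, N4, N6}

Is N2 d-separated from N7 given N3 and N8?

We examine all 6 paths between N2 and N7:
  1. N2 → N8 ← N6 ← N3 ← N1 → N5 → N7 — N8:collider[open]; N6:chain[open]; N3:chain[blocks]; N1:fork[open]; N5:chain[open] ⇒ blocked
  2. N2 → N8 ← N6 → N7 — N8:collider[open]; N6:fork[open] ⇒ active
  3. N2 → N8 ← N4 → N5 ← N1 → N3 → N6 → N7 — N8:collider[open]; N4:fork[open]; N5:collider[blocks]; N1:fork[open]; N3:chain[blocks]; N6:chain[open] ⇒ blocked
  4. N2 → N8 ← N4 → N5 → N7 — N8:collider[open]; N4:fork[open]; N5:chain[open] ⇒ active
  5. N2 → N8 ← N1 → N5 → N7 — N8:collider[open]; N1:fork[open]; N5:chain[open] ⇒ active
  6. N2 → N8 ← N1 → N3 → N6 → N7 — N8:collider[open]; N1:fork[open]; N3:chain[blocks]; N6:chain[open] ⇒ blocked
Because an active path exists, N2 and N7 are not d-separated.

No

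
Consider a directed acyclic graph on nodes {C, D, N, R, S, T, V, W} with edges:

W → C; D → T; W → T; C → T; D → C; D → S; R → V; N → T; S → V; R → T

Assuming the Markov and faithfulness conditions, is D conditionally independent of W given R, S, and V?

Yes — D and W are d-separated given {R, S, V}.

Enumerating the 6 paths from D to W and testing each for blocking by {R, S, V}:
Path 1: D → T ← C ← W
  T is a collider here and neither T nor any of its descendants is conditioned on, so the collider stays closed — the path is blocked at T.
Path 2: D → T ← W
  T is a collider here and neither T nor any of its descendants is conditioned on, so the collider stays closed — the path is blocked at T.
Path 3: D → C → T ← W
  T is a collider here and neither T nor any of its descendants is conditioned on, so the collider stays closed — the path is blocked at T.
Path 4: D → C ← W
  C is a collider here and neither C nor any of its descendants is conditioned on, so the collider stays closed — the path is blocked at C.
Path 5: D → S → V ← R → T ← C ← W
  S is a chain here and S is conditioned on, so the path is blocked at S.
Path 6: D → S → V ← R → T ← W
  S is a chain here and S is conditioned on, so the path is blocked at S.
Every path is blocked, so D and W are d-separated given {R, S, V}.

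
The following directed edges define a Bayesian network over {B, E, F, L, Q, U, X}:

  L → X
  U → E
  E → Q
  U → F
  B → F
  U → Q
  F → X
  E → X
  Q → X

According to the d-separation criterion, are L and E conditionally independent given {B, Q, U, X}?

No

We examine all 5 paths between L and E:
  1. L → X ← E — X:collider[open] ⇒ active
  2. L → X ← F ← U → E — X:collider[open]; F:chain[open]; U:fork[blocks] ⇒ blocked
  3. L → X ← F ← U → Q ← E — X:collider[open]; F:chain[open]; U:fork[blocks]; Q:collider[open] ⇒ blocked
  4. L → X ← Q ← U → E — X:collider[open]; Q:chain[blocks]; U:fork[blocks] ⇒ blocked
  5. L → X ← Q ← E — X:collider[open]; Q:chain[blocks] ⇒ blocked
At least one path is unblocked, so d-separation fails.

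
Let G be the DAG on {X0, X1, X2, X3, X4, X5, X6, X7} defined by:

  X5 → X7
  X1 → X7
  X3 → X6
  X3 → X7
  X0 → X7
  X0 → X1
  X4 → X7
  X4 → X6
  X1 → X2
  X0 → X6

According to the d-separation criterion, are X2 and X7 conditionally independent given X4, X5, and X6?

Enumerating the 4 paths from X2 to X7 and testing each for blocking by {X4, X5, X6}:
  1. X2 ← X1 → X7 — X1:fork[open] ⇒ active
  2. X2 ← X1 ← X0 → X7 — X1:chain[open]; X0:fork[open] ⇒ active
  3. X2 ← X1 ← X0 → X6 ← X3 → X7 — X1:chain[open]; X0:fork[open]; X6:collider[open]; X3:fork[open] ⇒ active
  4. X2 ← X1 ← X0 → X6 ← X4 → X7 — X1:chain[open]; X0:fork[open]; X6:collider[open]; X4:fork[blocks] ⇒ blocked
Since the path X2 ← X1 → X7 is active, X2 and X7 are not d-separated given {X4, X5, X6}.

No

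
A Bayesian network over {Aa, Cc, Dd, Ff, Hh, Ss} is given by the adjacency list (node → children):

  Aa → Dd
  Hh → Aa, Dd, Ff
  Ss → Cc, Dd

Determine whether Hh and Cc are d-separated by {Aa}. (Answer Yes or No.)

2 paths connect Hh and Cc; each must be blocked for d-separation to hold:
  1. Hh → Dd ← Ss → Cc — Dd:collider[blocks]; Ss:fork[open] ⇒ blocked
  2. Hh → Aa → Dd ← Ss → Cc — Aa:chain[blocks]; Dd:collider[blocks]; Ss:fork[open] ⇒ blocked
All paths are blocked; Hh ⊥ Cc | {Aa} holds.

Yes — Hh and Cc are d-separated given {Aa}.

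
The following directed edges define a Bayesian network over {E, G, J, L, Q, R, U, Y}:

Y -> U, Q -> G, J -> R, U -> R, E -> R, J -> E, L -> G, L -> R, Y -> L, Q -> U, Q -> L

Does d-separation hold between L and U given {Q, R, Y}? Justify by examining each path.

Enumerating the 4 paths from L to U and testing each for blocking by {Q, R, Y}:
Path 1: L → R ← U
  R is a collider and R is conditioned on, which opens it — no node blocks this path, so it is active.
Path 2: L ← Q → U
  Q is a fork here and Q is conditioned on, so the path is blocked at Q.
Path 3: L ← Y → U
  Y is a fork here and Y is conditioned on, so the path is blocked at Y.
Path 4: L → G ← Q → U
  G is a collider here and neither G nor any of its descendants is conditioned on, so the collider stays closed — the path is blocked at G.
At least one path is unblocked, so d-separation fails.

No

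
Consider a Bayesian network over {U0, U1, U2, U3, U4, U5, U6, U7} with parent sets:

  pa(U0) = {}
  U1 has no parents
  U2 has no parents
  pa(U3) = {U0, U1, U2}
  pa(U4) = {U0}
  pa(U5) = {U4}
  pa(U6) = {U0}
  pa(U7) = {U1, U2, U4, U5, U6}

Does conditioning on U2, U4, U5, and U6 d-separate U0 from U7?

We examine all 5 paths between U0 and U7:
Path 1: U0 → U4 → U7
  U4 is a chain here and U4 is conditioned on, so the path is blocked at U4.
Path 2: U0 → U4 → U5 → U7
  U4 is a chain here and U4 is conditioned on, so the path is blocked at U4.
Path 3: U0 → U6 → U7
  U6 is a chain here and U6 is conditioned on, so the path is blocked at U6.
Path 4: U0 → U3 ← U1 → U7
  U3 is a collider here and neither U3 nor any of its descendants is conditioned on, so the collider stays closed — the path is blocked at U3.
Path 5: U0 → U3 ← U2 → U7
  U3 is a collider here and neither U3 nor any of its descendants is conditioned on, so the collider stays closed — the path is blocked at U3.
All paths are blocked; U0 ⊥ U7 | {U2, U4, U5, U6} holds.

Yes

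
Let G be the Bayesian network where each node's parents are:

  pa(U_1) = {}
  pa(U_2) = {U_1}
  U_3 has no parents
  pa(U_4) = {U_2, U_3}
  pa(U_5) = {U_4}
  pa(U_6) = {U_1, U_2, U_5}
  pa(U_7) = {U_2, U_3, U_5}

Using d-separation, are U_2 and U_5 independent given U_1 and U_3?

We examine all 6 paths between U_2 and U_5:
Path 1: U_2 → U_4 → U_5
  U_4 is a chain and U_4 is not conditioned on — no node blocks this path, so it is active.
Path 2: U_2 → U_4 ← U_3 → U_7 ← U_5
  U_4 is a collider here and neither U_4 nor any of its descendants is conditioned on, so the collider stays closed — the path is blocked at U_4.
Path 3: U_2 → U_6 ← U_5
  U_6 is a collider here and neither U_6 nor any of its descendants is conditioned on, so the collider stays closed — the path is blocked at U_6.
Path 4: U_2 ← U_1 → U_6 ← U_5
  U_1 is a fork here and U_1 is conditioned on, so the path is blocked at U_1.
Path 5: U_2 → U_7 ← U_5
  U_7 is a collider here and neither U_7 nor any of its descendants is conditioned on, so the collider stays closed — the path is blocked at U_7.
Path 6: U_2 → U_7 ← U_3 → U_4 → U_5
  U_7 is a collider here and neither U_7 nor any of its descendants is conditioned on, so the collider stays closed — the path is blocked at U_7.
Because an active path exists, U_2 and U_5 are not d-separated.

No — U_2 and U_5 are not d-separated given {U_1, U_3}.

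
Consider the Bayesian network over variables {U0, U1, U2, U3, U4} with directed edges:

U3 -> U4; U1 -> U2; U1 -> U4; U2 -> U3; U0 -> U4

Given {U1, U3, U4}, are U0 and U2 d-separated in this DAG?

Enumerating the 2 paths from U0 to U2 and testing each for blocking by {U1, U3, U4}:
Path 1: U0 → U4 ← U3 ← U2
  U3 is a chain here and U3 is conditioned on, so the path is blocked at U3.
Path 2: U0 → U4 ← U1 → U2
  U1 is a fork here and U1 is conditioned on, so the path is blocked at U1.
Since every path is blocked, d-separation holds.

Yes — U0 and U2 are d-separated given {U1, U3, U4}.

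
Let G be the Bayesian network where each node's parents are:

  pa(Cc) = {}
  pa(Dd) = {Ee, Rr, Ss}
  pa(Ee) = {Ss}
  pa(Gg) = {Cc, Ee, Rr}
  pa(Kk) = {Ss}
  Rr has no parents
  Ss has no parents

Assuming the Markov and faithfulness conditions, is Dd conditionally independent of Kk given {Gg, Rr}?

No

Enumerating the 3 paths from Dd to Kk and testing each for blocking by {Gg, Rr}:
Path 1: Dd ← Rr → Gg ← Ee ← Ss → Kk
  Rr is a fork here and Rr is conditioned on, so the path is blocked at Rr.
Path 2: Dd ← Ee ← Ss → Kk
  Ee is a chain and Ee is not conditioned on; Ss is a fork and Ss is not conditioned on — no node blocks this path, so it is active.
Path 3: Dd ← Ss → Kk
  Ss is a fork and Ss is not conditioned on — no node blocks this path, so it is active.
At least one path is unblocked, so d-separation fails.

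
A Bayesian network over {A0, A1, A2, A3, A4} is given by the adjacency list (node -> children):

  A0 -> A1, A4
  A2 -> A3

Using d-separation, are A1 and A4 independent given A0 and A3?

Only one path connects A1 and A4:
  1. A1 ← A0 → A4 — A0:fork[blocks] ⇒ blocked
Since every path is blocked, d-separation holds.

Yes — A1 and A4 are d-separated given {A0, A3}.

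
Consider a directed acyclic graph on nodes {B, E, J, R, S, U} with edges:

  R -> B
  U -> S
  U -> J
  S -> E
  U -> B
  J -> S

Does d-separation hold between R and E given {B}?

Enumerating the 2 paths from R to E and testing each for blocking by {B}:
Path 1: R → B ← U → S → E
  B is a collider and B is conditioned on, which opens it; U is a fork and U is not conditioned on; S is a chain and S is not conditioned on — no node blocks this path, so it is active.
Path 2: R → B ← U → J → S → E
  B is a collider and B is conditioned on, which opens it; U is a fork and U is not conditioned on; J is a chain and J is not conditioned on; S is a chain and S is not conditioned on — no node blocks this path, so it is active.
At least one path is unblocked, so d-separation fails.

No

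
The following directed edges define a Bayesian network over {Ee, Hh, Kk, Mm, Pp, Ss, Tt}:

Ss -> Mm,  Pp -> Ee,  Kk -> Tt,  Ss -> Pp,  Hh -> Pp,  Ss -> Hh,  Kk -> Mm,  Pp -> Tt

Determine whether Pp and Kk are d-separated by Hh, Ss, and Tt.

No

There are 3 undirected paths between Pp and Kk; checking each against the conditioning set {Hh, Ss, Tt}:
  1. Pp ← Hh ← Ss → Mm ← Kk — Hh:chain[blocks]; Ss:fork[blocks]; Mm:collider[blocks] ⇒ blocked
  2. Pp ← Ss → Mm ← Kk — Ss:fork[blocks]; Mm:collider[blocks] ⇒ blocked
  3. Pp → Tt ← Kk — Tt:collider[open] ⇒ active
Because an active path exists, Pp and Kk are not d-separated.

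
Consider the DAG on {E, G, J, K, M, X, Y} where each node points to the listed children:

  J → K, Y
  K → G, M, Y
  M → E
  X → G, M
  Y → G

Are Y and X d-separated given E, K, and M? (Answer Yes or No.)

Yes — Y and X are d-separated given {E, K, M}.

We examine all 6 paths between Y and X:
Path 1: Y ← K → M ← X
  K is a fork here and K is conditioned on, so the path is blocked at K.
Path 2: Y ← K → G ← X
  K is a fork here and K is conditioned on, so the path is blocked at K.
Path 3: Y ← J → K → M ← X
  K is a chain here and K is conditioned on, so the path is blocked at K.
Path 4: Y ← J → K → G ← X
  K is a chain here and K is conditioned on, so the path is blocked at K.
Path 5: Y → G ← K → M ← X
  G is a collider here and neither G nor any of its descendants is conditioned on, so the collider stays closed — the path is blocked at G.
Path 6: Y → G ← X
  G is a collider here and neither G nor any of its descendants is conditioned on, so the collider stays closed — the path is blocked at G.
Since every path is blocked, d-separation holds.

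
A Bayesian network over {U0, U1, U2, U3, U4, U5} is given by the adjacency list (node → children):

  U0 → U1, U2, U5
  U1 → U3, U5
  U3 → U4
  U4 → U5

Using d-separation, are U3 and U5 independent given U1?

3 paths connect U3 and U5; each must be blocked for d-separation to hold:
Path 1: U3 → U4 → U5
  U4 is a chain and U4 is not conditioned on — no node blocks this path, so it is active.
Path 2: U3 ← U1 ← U0 → U5
  U1 is a chain here and U1 is conditioned on, so the path is blocked at U1.
Path 3: U3 ← U1 → U5
  U1 is a fork here and U1 is conditioned on, so the path is blocked at U1.
At least one path is unblocked, so d-separation fails.

No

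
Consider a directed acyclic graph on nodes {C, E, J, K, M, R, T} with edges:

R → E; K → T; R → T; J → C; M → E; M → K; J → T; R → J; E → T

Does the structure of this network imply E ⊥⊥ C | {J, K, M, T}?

We examine all 6 paths between E and C:
Path 1: E ← M → K → T ← J → C
  M is a fork here and M is conditioned on, so the path is blocked at M.
Path 2: E ← M → K → T ← R → J → C
  M is a fork here and M is conditioned on, so the path is blocked at M.
Path 3: E → T ← J → C
  J is a fork here and J is conditioned on, so the path is blocked at J.
Path 4: E → T ← R → J → C
  J is a chain here and J is conditioned on, so the path is blocked at J.
Path 5: E ← R → T ← J → C
  J is a fork here and J is conditioned on, so the path is blocked at J.
Path 6: E ← R → J → C
  J is a chain here and J is conditioned on, so the path is blocked at J.
Since every path is blocked, d-separation holds.

Yes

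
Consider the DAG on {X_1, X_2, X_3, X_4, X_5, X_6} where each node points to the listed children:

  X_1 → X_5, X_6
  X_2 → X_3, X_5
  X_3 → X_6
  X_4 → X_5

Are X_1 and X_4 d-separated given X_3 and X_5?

No

Enumerating the 2 paths from X_1 to X_4 and testing each for blocking by {X_3, X_5}:
Path 1: X_1 → X_6 ← X_3 ← X_2 → X_5 ← X_4
  X_6 is a collider here and neither X_6 nor any of its descendants is conditioned on, so the collider stays closed — the path is blocked at X_6.
Path 2: X_1 → X_5 ← X_4
  X_5 is a collider and X_5 is conditioned on, which opens it — no node blocks this path, so it is active.
Because an active path exists, X_1 and X_4 are not d-separated.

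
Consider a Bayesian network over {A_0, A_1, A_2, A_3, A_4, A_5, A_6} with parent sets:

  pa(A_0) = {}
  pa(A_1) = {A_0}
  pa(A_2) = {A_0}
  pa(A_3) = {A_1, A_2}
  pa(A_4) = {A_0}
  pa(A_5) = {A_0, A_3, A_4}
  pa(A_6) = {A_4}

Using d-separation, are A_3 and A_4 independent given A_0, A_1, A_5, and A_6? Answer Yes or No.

Enumerating the 6 paths from A_3 to A_4 and testing each for blocking by {A_0, A_1, A_5, A_6}:
Path 1: A_3 → A_5 ← A_4
  A_5 is a collider and A_5 is conditioned on, which opens it — no node blocks this path, so it is active.
Path 2: A_3 → A_5 ← A_0 → A_4
  A_0 is a fork here and A_0 is conditioned on, so the path is blocked at A_0.
Path 3: A_3 ← A_2 ← A_0 → A_5 ← A_4
  A_0 is a fork here and A_0 is conditioned on, so the path is blocked at A_0.
Path 4: A_3 ← A_2 ← A_0 → A_4
  A_0 is a fork here and A_0 is conditioned on, so the path is blocked at A_0.
Path 5: A_3 ← A_1 ← A_0 → A_5 ← A_4
  A_1 is a chain here and A_1 is conditioned on, so the path is blocked at A_1.
Path 6: A_3 ← A_1 ← A_0 → A_4
  A_1 is a chain here and A_1 is conditioned on, so the path is blocked at A_1.
Because an active path exists, A_3 and A_4 are not d-separated.

No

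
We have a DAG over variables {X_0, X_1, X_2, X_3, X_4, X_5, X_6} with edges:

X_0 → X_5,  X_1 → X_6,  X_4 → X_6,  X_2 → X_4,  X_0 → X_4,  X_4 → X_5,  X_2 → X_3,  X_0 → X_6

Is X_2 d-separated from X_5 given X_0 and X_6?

No

Enumerating the 3 paths from X_2 to X_5 and testing each for blocking by {X_0, X_6}:
Path 1: X_2 → X_4 → X_6 ← X_0 → X_5
  X_0 is a fork here and X_0 is conditioned on, so the path is blocked at X_0.
Path 2: X_2 → X_4 ← X_0 → X_5
  X_0 is a fork here and X_0 is conditioned on, so the path is blocked at X_0.
Path 3: X_2 → X_4 → X_5
  X_4 is a chain and X_4 is not conditioned on — no node blocks this path, so it is active.
At least one path is unblocked, so d-separation fails.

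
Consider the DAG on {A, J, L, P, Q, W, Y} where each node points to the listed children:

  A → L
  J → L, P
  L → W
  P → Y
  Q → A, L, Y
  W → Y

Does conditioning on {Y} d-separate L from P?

No

There are 4 undirected paths between L and P; checking each against the conditioning set {Y}:
  1. L ← J → P — J:fork[open] ⇒ active
  2. L → W → Y ← P — W:chain[open]; Y:collider[open] ⇒ active
  3. L ← A ← Q → Y ← P — A:chain[open]; Q:fork[open]; Y:collider[open] ⇒ active
  4. L ← Q → Y ← P — Q:fork[open]; Y:collider[open] ⇒ active
Because an active path exists, L and P are not d-separated.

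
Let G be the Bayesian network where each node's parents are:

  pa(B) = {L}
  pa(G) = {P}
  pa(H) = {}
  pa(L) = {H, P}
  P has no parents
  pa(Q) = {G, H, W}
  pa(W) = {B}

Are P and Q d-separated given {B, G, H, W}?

Yes — P and Q are d-separated given {B, G, H, W}.

3 paths connect P and Q; each must be blocked for d-separation to hold:
  1. P → G → Q — G:chain[blocks] ⇒ blocked
  2. P → L → B → W → Q — L:chain[open]; B:chain[blocks]; W:chain[blocks] ⇒ blocked
  3. P → L ← H → Q — L:collider[open]; H:fork[blocks] ⇒ blocked
Since every path is blocked, d-separation holds.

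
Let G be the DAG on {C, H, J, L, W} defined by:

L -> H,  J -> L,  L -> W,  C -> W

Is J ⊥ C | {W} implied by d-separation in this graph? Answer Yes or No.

The only undirected path from J to C is:
Path 1: J → L → W ← C
  L is a chain and L is not conditioned on; W is a collider and W is conditioned on, which opens it — no node blocks this path, so it is active.
At least one path is unblocked, so d-separation fails.

No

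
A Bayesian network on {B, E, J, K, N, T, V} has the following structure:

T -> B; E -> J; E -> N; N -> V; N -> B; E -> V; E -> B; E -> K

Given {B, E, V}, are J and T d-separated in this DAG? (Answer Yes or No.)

We examine all 3 paths between J and T:
Path 1: J ← E → B ← T
  E is a fork here and E is conditioned on, so the path is blocked at E.
Path 2: J ← E → V ← N → B ← T
  E is a fork here and E is conditioned on, so the path is blocked at E.
Path 3: J ← E → N → B ← T
  E is a fork here and E is conditioned on, so the path is blocked at E.
All paths are blocked; J ⊥ T | {B, E, V} holds.

Yes — J and T are d-separated given {B, E, V}.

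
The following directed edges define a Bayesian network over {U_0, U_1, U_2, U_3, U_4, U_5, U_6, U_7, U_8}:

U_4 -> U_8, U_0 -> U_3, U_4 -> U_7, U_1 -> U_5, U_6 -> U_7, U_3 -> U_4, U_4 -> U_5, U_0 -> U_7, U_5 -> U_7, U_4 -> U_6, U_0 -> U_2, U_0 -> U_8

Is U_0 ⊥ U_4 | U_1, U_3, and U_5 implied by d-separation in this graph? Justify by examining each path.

Yes — U_0 and U_4 are d-separated given {U_1, U_3, U_5}.

We examine all 5 paths between U_0 and U_4:
  1. U_0 → U_8 ← U_4 — U_8:collider[blocks] ⇒ blocked
  2. U_0 → U_3 → U_4 — U_3:chain[blocks] ⇒ blocked
  3. U_0 → U_7 ← U_5 ← U_4 — U_7:collider[blocks]; U_5:chain[blocks] ⇒ blocked
  4. U_0 → U_7 ← U_6 ← U_4 — U_7:collider[blocks]; U_6:chain[open] ⇒ blocked
  5. U_0 → U_7 ← U_4 — U_7:collider[blocks] ⇒ blocked
All paths are blocked; U_0 ⊥ U_4 | {U_1, U_3, U_5} holds.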